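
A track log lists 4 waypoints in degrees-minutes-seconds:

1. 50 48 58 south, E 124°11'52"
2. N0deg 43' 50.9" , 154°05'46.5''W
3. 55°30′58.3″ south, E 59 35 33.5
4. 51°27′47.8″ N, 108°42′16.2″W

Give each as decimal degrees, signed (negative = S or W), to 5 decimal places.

1. -50.81611, 124.19778
2. 0.73081, -154.09625
3. -55.51619, 59.59264
4. 51.46328, -108.70450

Point 1:
  Lat: 48′ + 58″ = 48.96667′; 50 + 48.96667/60 = 50.816111
  S ⇒ negate
  Longitude: 124° + 11/60 + 52/3600 = 124 + 0.183333 + 0.014444 = 124.197778
  E → positive
Point 2:
  Latitude: 0 + 43/60 + 50.9/3600 = 0.730806
  N → positive
  Longitude: 5′ + 46.5″ = 5.77500′; 154 + 5.77500/60 = 154.096250
  hemisphere W, so the sign is −
Point 3:
  Lat: 55 + 30/60 + 58.3/3600 = 55.516194
  S ⇒ negate
  λ: 59° + 35/60 + 33.5/3600 = 59 + 0.583333 + 0.009306 = 59.592639
  E ⇒ keep positive
Point 4:
  Lat: 27′ + 47.8″ = 27.79667′; 51 + 27.79667/60 = 51.463278
  N ⇒ keep positive
  Lon: 42′ + 16.2″ = 42.27000′; 108 + 42.27000/60 = 108.704500
  W ⇒ negate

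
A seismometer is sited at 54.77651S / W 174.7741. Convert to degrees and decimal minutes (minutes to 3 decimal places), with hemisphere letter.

Lat: 54° + 0.776510 × 60 = 54° 46.59060′
Lon: 174° + 0.774100 × 60 = 174° 46.44600′

54° 46.591′ S, 174° 46.446′ W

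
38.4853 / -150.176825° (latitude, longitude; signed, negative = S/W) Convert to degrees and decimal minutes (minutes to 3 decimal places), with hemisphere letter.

Latitude: minutes = (38.485300 − 38) × 60 = 29.11800
Longitude is negative → W; |value| = 150.176825
λ: 150° + 0.176825 × 60 = 150° 10.60950′

38° 29.118′ N, 150° 10.610′ W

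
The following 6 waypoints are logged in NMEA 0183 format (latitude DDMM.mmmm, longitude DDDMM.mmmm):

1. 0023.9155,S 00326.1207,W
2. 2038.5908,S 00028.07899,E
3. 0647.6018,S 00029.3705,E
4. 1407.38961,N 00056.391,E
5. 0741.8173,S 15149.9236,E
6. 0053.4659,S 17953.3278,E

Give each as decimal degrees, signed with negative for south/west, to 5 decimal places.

1. -0.39859, -3.43535
2. -20.64318, 0.46798
3. -6.79336, 0.48951
4. 14.12316, 0.93985
5. -7.69696, 151.83206
6. -0.89110, 179.88880

Point 1:
  φ: degrees = first 2 digits = 0, minutes = 23.9155; 0 + 23.9155/60 = 0.398592
  S ⇒ negate
  Lon: degrees = first 3 digits = 3, minutes = 26.1207; 3 + 26.1207/60 = 3.435345
  W → negative
Point 2:
  Latitude: degrees = first 2 digits = 20, minutes = 38.5908; 20 + 38.5908/60 = 20.643180
  S → negative
  Lon: degrees = first 3 digits = 0, minutes = 28.07899; 0 + 28.07899/60 = 0.467983
  E ⇒ keep positive
Point 3:
  Lat: degrees = first 2 digits = 6, minutes = 47.6018; 6 + 47.6018/60 = 6.793363
  S ⇒ negate
  Lon: split at 3 digits → 000° and 29.3705′; 0 + 29.3705/60 = 0.489508
  E ⇒ keep positive
Point 4:
  Lat: degrees = first 2 digits = 14, minutes = 7.38961; 14 + 7.38961/60 = 14.123160
  N → positive
  Lon: degrees = first 3 digits = 0, minutes = 56.391; 0 + 56.391/60 = 0.939850
  E → positive
Point 5:
  Lat: split at 2 digits → 07° and 41.8173′; 7 + 41.8173/60 = 7.696955
  hemisphere S, so the sign is −
  λ: degrees = first 3 digits = 151, minutes = 49.9236; 151 + 49.9236/60 = 151.832060
  E ⇒ keep positive
Point 6:
  φ: degrees = first 2 digits = 0, minutes = 53.4659; 0 + 53.4659/60 = 0.891098
  S ⇒ negate
  λ: split at 3 digits → 179° and 53.3278′; 179 + 53.3278/60 = 179.888797
  E → positive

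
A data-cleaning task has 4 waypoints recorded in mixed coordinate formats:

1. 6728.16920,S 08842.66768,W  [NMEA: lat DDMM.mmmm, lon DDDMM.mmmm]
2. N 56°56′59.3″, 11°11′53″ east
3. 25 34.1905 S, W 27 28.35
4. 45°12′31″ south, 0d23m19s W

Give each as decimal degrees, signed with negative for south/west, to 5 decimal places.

Point 1:
  Lat: split at 2 digits → 67° and 28.1692′; 67 + 28.1692/60 = 67.469487
  S → negative
  Longitude: degrees = first 3 digits = 88, minutes = 42.66768; 88 + 42.66768/60 = 88.711128
  W ⇒ negate
Point 2:
  Latitude: 56° + 56/60 + 59.3/3600 = 56 + 0.933333 + 0.016472 = 56.949806
  N ⇒ keep positive
  λ: 11 + 11/60 + 53/3600 = 11.198056
  E → positive
Point 3:
  φ: 25 + 34.1905/60 = 25.569842
  S ⇒ negate
  Lon: 28.35′ = 0.472500°; total 27.472500
  hemisphere W, so the sign is −
Point 4:
  Latitude: 45° + 12/60 + 31/3600 = 45 + 0.200000 + 0.008611 = 45.208611
  hemisphere S, so the sign is −
  λ: 0 + 23/60 + 19/3600 = 0.388611
  W → negative

1. -67.46949, -88.71113
2. 56.94981, 11.19806
3. -25.56984, -27.47250
4. -45.20861, -0.38861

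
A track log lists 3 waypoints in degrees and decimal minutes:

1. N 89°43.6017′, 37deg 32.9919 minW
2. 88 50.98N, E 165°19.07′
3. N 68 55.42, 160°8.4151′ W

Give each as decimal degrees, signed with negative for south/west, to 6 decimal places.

Point 1:
  Lat: 43.6017′ = 0.726695°; total 89.7266950
  N ⇒ keep positive
  λ: 32.9919′ = 0.549865°; total 37.5498650
  hemisphere W, so the sign is −
Point 2:
  Lat: 50.98′ = 0.849667°; total 88.8496667
  N → positive
  Longitude: 165 + 19.07/60 = 165.3178333
  E → positive
Point 3:
  Latitude: 55.42′ = 0.923667°; total 68.9236667
  N → positive
  Longitude: 160 + 8.4151/60 = 160.1402517
  hemisphere W, so the sign is −

1. 89.726695, -37.549865
2. 88.849667, 165.317833
3. 68.923667, -160.140252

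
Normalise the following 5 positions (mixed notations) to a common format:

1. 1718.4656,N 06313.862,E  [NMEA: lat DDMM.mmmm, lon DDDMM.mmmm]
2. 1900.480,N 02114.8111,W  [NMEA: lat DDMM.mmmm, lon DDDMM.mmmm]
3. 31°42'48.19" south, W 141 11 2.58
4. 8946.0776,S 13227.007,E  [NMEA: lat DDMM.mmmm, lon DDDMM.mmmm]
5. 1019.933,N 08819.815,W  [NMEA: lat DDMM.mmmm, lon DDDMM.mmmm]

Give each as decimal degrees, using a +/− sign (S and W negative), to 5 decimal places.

1. 17.30776, 63.23103
2. 19.00800, -21.24685
3. -31.71339, -141.18405
4. -89.76796, 132.45012
5. 10.33222, -88.33025

Point 1:
  Lat: split at 2 digits → 17° and 18.4656′; 17 + 18.4656/60 = 17.307760
  N → positive
  Lon: degrees = first 3 digits = 63, minutes = 13.862; 63 + 13.862/60 = 63.231033
  E ⇒ keep positive
Point 2:
  Lat: degrees = first 2 digits = 19, minutes = 0.48; 19 + 0.48/60 = 19.008000
  N → positive
  λ: split at 3 digits → 021° and 14.8111′; 21 + 14.8111/60 = 21.246852
  W ⇒ negate
Point 3:
  Latitude: 31° + 42/60 + 48.19/3600 = 31 + 0.700000 + 0.013386 = 31.713386
  hemisphere S, so the sign is −
  λ: 141 + 11/60 + 2.58/3600 = 141.184050
  hemisphere W, so the sign is −
Point 4:
  Lat: degrees = first 2 digits = 89, minutes = 46.0776; 89 + 46.0776/60 = 89.767960
  hemisphere S, so the sign is −
  λ: split at 3 digits → 132° and 27.007′; 132 + 27.007/60 = 132.450117
  E ⇒ keep positive
Point 5:
  Latitude: split at 2 digits → 10° and 19.933′; 10 + 19.933/60 = 10.332217
  N → positive
  λ: degrees = first 3 digits = 88, minutes = 19.815; 88 + 19.815/60 = 88.330250
  W → negative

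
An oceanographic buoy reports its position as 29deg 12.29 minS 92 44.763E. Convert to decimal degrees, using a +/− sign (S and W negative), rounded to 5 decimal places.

φ: 12.29′ = 0.204833°; total 29.204833
hemisphere S, so the sign is −
λ: 92 + 44.763/60 = 92.746050
E → positive

-29.20483, 92.74605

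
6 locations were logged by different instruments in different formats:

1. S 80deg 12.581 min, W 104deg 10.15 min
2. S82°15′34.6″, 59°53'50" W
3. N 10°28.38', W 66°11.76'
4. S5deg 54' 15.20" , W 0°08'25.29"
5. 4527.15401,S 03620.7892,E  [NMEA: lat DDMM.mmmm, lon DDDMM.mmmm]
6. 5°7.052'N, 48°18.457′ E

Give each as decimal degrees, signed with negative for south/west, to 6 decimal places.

1. -80.209683, -104.169167
2. -82.259611, -59.897222
3. 10.473000, -66.196000
4. -5.904222, -0.140358
5. -45.452567, 36.346487
6. 5.117533, 48.307617

Point 1:
  Latitude: 12.581′ = 0.209683°; total 80.2096833
  S ⇒ negate
  Longitude: 10.15′ = 0.169167°; total 104.1691667
  W ⇒ negate
Point 2:
  Lat: 82° + 15/60 + 34.6/3600 = 82 + 0.250000 + 0.009611 = 82.2596111
  hemisphere S, so the sign is −
  λ: 59° + 53/60 + 50/3600 = 59 + 0.883333 + 0.013889 = 59.8972222
  hemisphere W, so the sign is −
Point 3:
  φ: 28.38′ = 0.473000°; total 10.4730000
  N → positive
  λ: 11.76′ = 0.196000°; total 66.1960000
  hemisphere W, so the sign is −
Point 4:
  φ: 5 + 54/60 + 15.2/3600 = 5.9042222
  hemisphere S, so the sign is −
  Lon: 8′ + 25.29″ = 8.42150′; 0 + 8.42150/60 = 0.1403583
  W ⇒ negate
Point 5:
  φ: split at 2 digits → 45° and 27.15401′; 45 + 27.15401/60 = 45.4525668
  S ⇒ negate
  Lon: split at 3 digits → 036° and 20.7892′; 36 + 20.7892/60 = 36.3464867
  E ⇒ keep positive
Point 6:
  Latitude: 5 + 7.052/60 = 5.1175333
  N → positive
  λ: 48 + 18.457/60 = 48.3076167
  E ⇒ keep positive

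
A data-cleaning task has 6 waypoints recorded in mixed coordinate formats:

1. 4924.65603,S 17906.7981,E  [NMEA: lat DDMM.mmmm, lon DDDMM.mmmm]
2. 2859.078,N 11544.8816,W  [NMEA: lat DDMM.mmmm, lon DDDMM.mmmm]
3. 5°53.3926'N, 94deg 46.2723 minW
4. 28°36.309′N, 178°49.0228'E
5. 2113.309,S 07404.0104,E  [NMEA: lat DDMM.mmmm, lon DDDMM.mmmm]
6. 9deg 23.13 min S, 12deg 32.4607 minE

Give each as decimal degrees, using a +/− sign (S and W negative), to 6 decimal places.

1. -49.410934, 179.113302
2. 28.984633, -115.748027
3. 5.889877, -94.771205
4. 28.605150, 178.817047
5. -21.221817, 74.066840
6. -9.385500, 12.541012

Point 1:
  φ: degrees = first 2 digits = 49, minutes = 24.65603; 49 + 24.65603/60 = 49.4109338
  S → negative
  Lon: split at 3 digits → 179° and 6.7981′; 179 + 6.7981/60 = 179.1133017
  E ⇒ keep positive
Point 2:
  φ: degrees = first 2 digits = 28, minutes = 59.078; 28 + 59.078/60 = 28.9846333
  N → positive
  Longitude: split at 3 digits → 115° and 44.8816′; 115 + 44.8816/60 = 115.7480267
  W ⇒ negate
Point 3:
  φ: 5 + 53.3926/60 = 5.8898767
  N ⇒ keep positive
  λ: 94 + 46.2723/60 = 94.7712050
  W ⇒ negate
Point 4:
  Latitude: 36.309′ = 0.605150°; total 28.6051500
  N ⇒ keep positive
  Lon: 49.0228′ = 0.817047°; total 178.8170467
  E ⇒ keep positive
Point 5:
  φ: split at 2 digits → 21° and 13.309′; 21 + 13.309/60 = 21.2218167
  S ⇒ negate
  Longitude: degrees = first 3 digits = 74, minutes = 4.0104; 74 + 4.0104/60 = 74.0668400
  E ⇒ keep positive
Point 6:
  Latitude: 9 + 23.13/60 = 9.3855000
  S ⇒ negate
  Longitude: 12 + 32.4607/60 = 12.5410117
  E → positive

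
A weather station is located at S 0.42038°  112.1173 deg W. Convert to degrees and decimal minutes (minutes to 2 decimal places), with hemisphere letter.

0° 25.22′ S, 112° 7.04′ W

Latitude: 0° + 0.420380 × 60 = 0° 25.2228′
λ: 112° + 0.117300 × 60 = 112° 7.0380′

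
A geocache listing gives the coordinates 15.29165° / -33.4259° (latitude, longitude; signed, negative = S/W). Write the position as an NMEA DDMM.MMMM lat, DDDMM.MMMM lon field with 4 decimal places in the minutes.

Lat: fractional part 0.291650 → 17.499000 minutes
Longitude is negative → W; |value| = 33.425900
Lon: fractional part 0.425900 → 25.554000 minutes

1517.4990,N / 03325.5540,W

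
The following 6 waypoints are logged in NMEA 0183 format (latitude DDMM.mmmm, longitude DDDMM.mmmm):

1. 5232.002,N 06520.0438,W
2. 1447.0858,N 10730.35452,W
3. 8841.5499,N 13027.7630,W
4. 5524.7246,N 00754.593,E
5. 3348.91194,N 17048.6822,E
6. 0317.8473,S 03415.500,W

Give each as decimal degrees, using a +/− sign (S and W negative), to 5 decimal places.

Point 1:
  φ: split at 2 digits → 52° and 32.002′; 52 + 32.002/60 = 52.533367
  N ⇒ keep positive
  Longitude: degrees = first 3 digits = 65, minutes = 20.0438; 65 + 20.0438/60 = 65.334063
  W ⇒ negate
Point 2:
  Latitude: split at 2 digits → 14° and 47.0858′; 14 + 47.0858/60 = 14.784763
  N → positive
  Lon: degrees = first 3 digits = 107, minutes = 30.35452; 107 + 30.35452/60 = 107.505909
  hemisphere W, so the sign is −
Point 3:
  Latitude: degrees = first 2 digits = 88, minutes = 41.5499; 88 + 41.5499/60 = 88.692498
  N → positive
  Longitude: degrees = first 3 digits = 130, minutes = 27.763; 130 + 27.763/60 = 130.462717
  hemisphere W, so the sign is −
Point 4:
  φ: degrees = first 2 digits = 55, minutes = 24.7246; 55 + 24.7246/60 = 55.412077
  N → positive
  λ: split at 3 digits → 007° and 54.593′; 7 + 54.593/60 = 7.909883
  E → positive
Point 5:
  Lat: split at 2 digits → 33° and 48.91194′; 33 + 48.91194/60 = 33.815199
  N ⇒ keep positive
  λ: split at 3 digits → 170° and 48.6822′; 170 + 48.6822/60 = 170.811370
  E ⇒ keep positive
Point 6:
  Latitude: split at 2 digits → 03° and 17.8473′; 3 + 17.8473/60 = 3.297455
  S → negative
  Lon: split at 3 digits → 034° and 15.5′; 34 + 15.5/60 = 34.258333
  W → negative

1. 52.53337, -65.33406
2. 14.78476, -107.50591
3. 88.69250, -130.46272
4. 55.41208, 7.90988
5. 33.81520, 170.81137
6. -3.29746, -34.25833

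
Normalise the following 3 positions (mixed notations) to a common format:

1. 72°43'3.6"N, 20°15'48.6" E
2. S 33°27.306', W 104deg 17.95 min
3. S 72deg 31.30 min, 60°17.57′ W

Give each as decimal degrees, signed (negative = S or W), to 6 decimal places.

Point 1:
  Lat: 72 + 43/60 + 3.6/3600 = 72.7176667
  N → positive
  Lon: 20° + 15/60 + 48.6/3600 = 20 + 0.250000 + 0.013500 = 20.2635000
  E ⇒ keep positive
Point 2:
  Latitude: 33 + 27.306/60 = 33.4551000
  hemisphere S, so the sign is −
  Longitude: 104 + 17.95/60 = 104.2991667
  hemisphere W, so the sign is −
Point 3:
  Latitude: 31.3′ = 0.521667°; total 72.5216667
  S → negative
  λ: 17.57′ = 0.292833°; total 60.2928333
  W → negative

1. 72.717667, 20.263500
2. -33.455100, -104.299167
3. -72.521667, -60.292833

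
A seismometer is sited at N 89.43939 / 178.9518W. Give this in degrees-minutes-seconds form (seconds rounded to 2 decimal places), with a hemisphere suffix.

89°26′21.80″ N, 178°57′6.48″ W

Lat: whole degrees 89; 26.36340′ → 26′ and 21.8040″
λ: 0.951800 × 60 = 57.10800′ → 57′, remainder × 60 = 6.4800″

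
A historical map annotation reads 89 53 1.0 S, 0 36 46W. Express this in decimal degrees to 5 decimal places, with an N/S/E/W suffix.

Latitude: 89° + 53/60 + 1/3600 = 89 + 0.883333 + 0.000278 = 89.883611
Lon: 36′ + 46″ = 36.76667′; 0 + 36.76667/60 = 0.612778

89.88361° S, 0.61278° W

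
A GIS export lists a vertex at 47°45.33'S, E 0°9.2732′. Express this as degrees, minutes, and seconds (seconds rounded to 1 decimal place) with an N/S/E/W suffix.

47°45′19.8″ S, 0°09′16.4″ E

φ: 45.33000′ → 45′ and 0.33000 × 60 = 19.800″
λ: 9.27320′ → 9′ and 0.27320 × 60 = 16.392″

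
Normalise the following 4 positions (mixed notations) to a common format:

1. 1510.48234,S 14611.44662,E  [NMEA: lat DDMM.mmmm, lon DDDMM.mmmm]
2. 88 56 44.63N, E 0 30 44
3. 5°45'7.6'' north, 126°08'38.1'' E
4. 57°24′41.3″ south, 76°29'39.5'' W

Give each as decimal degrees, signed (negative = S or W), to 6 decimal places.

1. -15.174706, 146.190777
2. 88.945731, 0.512222
3. 5.752111, 126.143917
4. -57.411472, -76.494306

Point 1:
  Latitude: degrees = first 2 digits = 15, minutes = 10.48234; 15 + 10.48234/60 = 15.1747057
  hemisphere S, so the sign is −
  λ: split at 3 digits → 146° and 11.44662′; 146 + 11.44662/60 = 146.1907770
  E ⇒ keep positive
Point 2:
  φ: 56′ + 44.63″ = 56.74383′; 88 + 56.74383/60 = 88.9457306
  N → positive
  Longitude: 0° + 30/60 + 44/3600 = 0 + 0.500000 + 0.012222 = 0.5122222
  E → positive
Point 3:
  Latitude: 5° + 45/60 + 7.6/3600 = 5 + 0.750000 + 0.002111 = 5.7521111
  N ⇒ keep positive
  Lon: 8′ + 38.1″ = 8.63500′; 126 + 8.63500/60 = 126.1439167
  E ⇒ keep positive
Point 4:
  φ: 24′ + 41.3″ = 24.68833′; 57 + 24.68833/60 = 57.4114722
  hemisphere S, so the sign is −
  Longitude: 29′ + 39.5″ = 29.65833′; 76 + 29.65833/60 = 76.4943056
  W ⇒ negate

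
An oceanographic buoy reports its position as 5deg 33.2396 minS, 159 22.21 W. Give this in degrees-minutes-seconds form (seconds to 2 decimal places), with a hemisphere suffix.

5°33′14.38″ S, 159°22′12.60″ W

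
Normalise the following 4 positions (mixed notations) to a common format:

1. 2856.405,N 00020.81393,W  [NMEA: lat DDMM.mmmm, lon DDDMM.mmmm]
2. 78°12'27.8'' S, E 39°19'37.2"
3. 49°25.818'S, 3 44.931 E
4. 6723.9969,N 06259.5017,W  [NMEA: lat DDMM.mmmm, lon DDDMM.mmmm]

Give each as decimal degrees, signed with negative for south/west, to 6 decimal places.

Point 1:
  φ: split at 2 digits → 28° and 56.405′; 28 + 56.405/60 = 28.9400833
  N ⇒ keep positive
  Lon: degrees = first 3 digits = 0, minutes = 20.81393; 0 + 20.81393/60 = 0.3468988
  hemisphere W, so the sign is −
Point 2:
  φ: 78° + 12/60 + 27.8/3600 = 78 + 0.200000 + 0.007722 = 78.2077222
  hemisphere S, so the sign is −
  Lon: 19′ + 37.2″ = 19.62000′; 39 + 19.62000/60 = 39.3270000
  E → positive
Point 3:
  Lat: 25.818′ = 0.430300°; total 49.4303000
  hemisphere S, so the sign is −
  Lon: 44.931′ = 0.748850°; total 3.7488500
  E ⇒ keep positive
Point 4:
  Latitude: split at 2 digits → 67° and 23.9969′; 67 + 23.9969/60 = 67.3999483
  N ⇒ keep positive
  λ: split at 3 digits → 062° and 59.5017′; 62 + 59.5017/60 = 62.9916950
  hemisphere W, so the sign is −

1. 28.940083, -0.346899
2. -78.207722, 39.327000
3. -49.430300, 3.748850
4. 67.399948, -62.991695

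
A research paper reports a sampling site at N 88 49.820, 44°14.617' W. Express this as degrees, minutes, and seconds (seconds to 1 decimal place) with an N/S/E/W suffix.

Latitude: 49.82000′ → 49′ and 0.82000 × 60 = 49.200″
λ: fractional minutes 0.61700 × 60 = 37.020″

88°49′49.2″ N, 44°14′37.0″ W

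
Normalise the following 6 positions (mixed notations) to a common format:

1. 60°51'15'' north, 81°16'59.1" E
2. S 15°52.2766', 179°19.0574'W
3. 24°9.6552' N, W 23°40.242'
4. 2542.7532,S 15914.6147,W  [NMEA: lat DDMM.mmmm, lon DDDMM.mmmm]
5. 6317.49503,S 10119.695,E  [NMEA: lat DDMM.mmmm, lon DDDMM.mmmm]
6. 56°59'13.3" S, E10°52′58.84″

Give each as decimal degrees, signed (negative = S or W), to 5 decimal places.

1. 60.85417, 81.28308
2. -15.87128, -179.31762
3. 24.16092, -23.67070
4. -25.71255, -159.24358
5. -63.29158, 101.32825
6. -56.98703, 10.88301

Point 1:
  Lat: 60 + 51/60 + 15/3600 = 60.854167
  N ⇒ keep positive
  λ: 81° + 16/60 + 59.1/3600 = 81 + 0.266667 + 0.016417 = 81.283083
  E → positive
Point 2:
  φ: 15 + 52.2766/60 = 15.871277
  S → negative
  Lon: 179 + 19.0574/60 = 179.317623
  W ⇒ negate
Point 3:
  φ: 24 + 9.6552/60 = 24.160920
  N → positive
  λ: 40.242′ = 0.670700°; total 23.670700
  W ⇒ negate
Point 4:
  Latitude: degrees = first 2 digits = 25, minutes = 42.7532; 25 + 42.7532/60 = 25.712553
  S → negative
  Lon: split at 3 digits → 159° and 14.6147′; 159 + 14.6147/60 = 159.243578
  hemisphere W, so the sign is −
Point 5:
  Latitude: split at 2 digits → 63° and 17.49503′; 63 + 17.49503/60 = 63.291584
  hemisphere S, so the sign is −
  Lon: split at 3 digits → 101° and 19.695′; 101 + 19.695/60 = 101.328250
  E ⇒ keep positive
Point 6:
  Lat: 56° + 59/60 + 13.3/3600 = 56 + 0.983333 + 0.003694 = 56.987028
  S → negative
  Lon: 10° + 52/60 + 58.84/3600 = 10 + 0.866667 + 0.016344 = 10.883011
  E → positive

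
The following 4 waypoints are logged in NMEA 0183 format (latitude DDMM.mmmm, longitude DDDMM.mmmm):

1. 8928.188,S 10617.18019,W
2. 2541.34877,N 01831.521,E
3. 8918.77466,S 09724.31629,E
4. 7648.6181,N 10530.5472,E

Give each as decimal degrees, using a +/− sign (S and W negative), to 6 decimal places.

Point 1:
  Latitude: split at 2 digits → 89° and 28.188′; 89 + 28.188/60 = 89.4698000
  S ⇒ negate
  λ: degrees = first 3 digits = 106, minutes = 17.18019; 106 + 17.18019/60 = 106.2863365
  W ⇒ negate
Point 2:
  Latitude: degrees = first 2 digits = 25, minutes = 41.34877; 25 + 41.34877/60 = 25.6891462
  N → positive
  Longitude: split at 3 digits → 018° and 31.521′; 18 + 31.521/60 = 18.5253500
  E → positive
Point 3:
  Latitude: degrees = first 2 digits = 89, minutes = 18.77466; 89 + 18.77466/60 = 89.3129110
  hemisphere S, so the sign is −
  Longitude: degrees = first 3 digits = 97, minutes = 24.31629; 97 + 24.31629/60 = 97.4052715
  E → positive
Point 4:
  Lat: degrees = first 2 digits = 76, minutes = 48.6181; 76 + 48.6181/60 = 76.8103017
  N → positive
  Lon: degrees = first 3 digits = 105, minutes = 30.5472; 105 + 30.5472/60 = 105.5091200
  E ⇒ keep positive

1. -89.469800, -106.286337
2. 25.689146, 18.525350
3. -89.312911, 97.405272
4. 76.810302, 105.509120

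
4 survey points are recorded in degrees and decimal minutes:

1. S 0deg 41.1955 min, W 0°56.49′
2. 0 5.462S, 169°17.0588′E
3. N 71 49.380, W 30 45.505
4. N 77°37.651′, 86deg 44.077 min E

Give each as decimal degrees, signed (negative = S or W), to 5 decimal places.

Point 1:
  Lat: 41.1955′ = 0.686592°; total 0.686592
  S → negative
  λ: 0 + 56.49/60 = 0.941500
  hemisphere W, so the sign is −
Point 2:
  φ: 0 + 5.462/60 = 0.091033
  S ⇒ negate
  Lon: 169 + 17.0588/60 = 169.284313
  E → positive
Point 3:
  φ: 49.38′ = 0.823000°; total 71.823000
  N → positive
  Longitude: 45.505′ = 0.758417°; total 30.758417
  hemisphere W, so the sign is −
Point 4:
  Lat: 77 + 37.651/60 = 77.627517
  N → positive
  Lon: 86 + 44.077/60 = 86.734617
  E → positive

1. -0.68659, -0.94150
2. -0.09103, 169.28431
3. 71.82300, -30.75842
4. 77.62752, 86.73462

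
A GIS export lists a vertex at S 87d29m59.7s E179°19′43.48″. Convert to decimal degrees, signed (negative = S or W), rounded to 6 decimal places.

-87.499917, 179.328744

Latitude: 87° + 29/60 + 59.7/3600 = 87 + 0.483333 + 0.016583 = 87.4999167
S → negative
λ: 179 + 19/60 + 43.48/3600 = 179.3287444
E → positive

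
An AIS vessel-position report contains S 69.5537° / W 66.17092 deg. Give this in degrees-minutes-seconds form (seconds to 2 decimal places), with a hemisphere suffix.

69°33′13.32″ S, 66°10′15.31″ W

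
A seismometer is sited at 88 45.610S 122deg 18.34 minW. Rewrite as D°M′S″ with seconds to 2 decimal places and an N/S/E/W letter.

Latitude: 45.61000′ → 45′ and 0.61000 × 60 = 36.6000″
Longitude: 18.34000′ → 18′ and 0.34000 × 60 = 20.4000″

88°45′36.60″ S, 122°18′20.40″ W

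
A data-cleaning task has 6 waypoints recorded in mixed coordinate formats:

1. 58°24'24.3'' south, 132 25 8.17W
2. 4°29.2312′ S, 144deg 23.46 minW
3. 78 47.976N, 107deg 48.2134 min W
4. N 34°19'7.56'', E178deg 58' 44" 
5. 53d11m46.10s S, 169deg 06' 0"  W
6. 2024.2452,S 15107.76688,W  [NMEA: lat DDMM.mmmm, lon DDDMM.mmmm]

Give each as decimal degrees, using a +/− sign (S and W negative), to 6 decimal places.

1. -58.406750, -132.418936
2. -4.487187, -144.391000
3. 78.799600, -107.803557
4. 34.318767, 178.978889
5. -53.196139, -169.100000
6. -20.404087, -151.129448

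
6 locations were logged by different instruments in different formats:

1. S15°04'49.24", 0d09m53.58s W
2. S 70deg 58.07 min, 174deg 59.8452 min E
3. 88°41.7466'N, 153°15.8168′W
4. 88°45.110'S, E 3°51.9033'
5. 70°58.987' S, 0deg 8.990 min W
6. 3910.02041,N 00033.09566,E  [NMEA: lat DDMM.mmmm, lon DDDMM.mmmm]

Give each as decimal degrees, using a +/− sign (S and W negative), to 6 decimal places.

Point 1:
  Latitude: 15° + 4/60 + 49.24/3600 = 15 + 0.066667 + 0.013678 = 15.0803444
  hemisphere S, so the sign is −
  Lon: 0 + 9/60 + 53.58/3600 = 0.1648833
  hemisphere W, so the sign is −
Point 2:
  Lat: 58.07′ = 0.967833°; total 70.9678333
  S ⇒ negate
  Longitude: 174 + 59.8452/60 = 174.9974200
  E → positive
Point 3:
  Latitude: 88 + 41.7466/60 = 88.6957767
  N ⇒ keep positive
  Longitude: 153 + 15.8168/60 = 153.2636133
  W → negative
Point 4:
  Latitude: 88 + 45.11/60 = 88.7518333
  S ⇒ negate
  λ: 3 + 51.9033/60 = 3.8650550
  E ⇒ keep positive
Point 5:
  Latitude: 70 + 58.987/60 = 70.9831167
  hemisphere S, so the sign is −
  Lon: 0 + 8.99/60 = 0.1498333
  W ⇒ negate
Point 6:
  Lat: degrees = first 2 digits = 39, minutes = 10.02041; 39 + 10.02041/60 = 39.1670068
  N ⇒ keep positive
  Lon: split at 3 digits → 000° and 33.09566′; 0 + 33.09566/60 = 0.5515943
  E ⇒ keep positive

1. -15.080344, -0.164883
2. -70.967833, 174.997420
3. 88.695777, -153.263613
4. -88.751833, 3.865055
5. -70.983117, -0.149833
6. 39.167007, 0.551594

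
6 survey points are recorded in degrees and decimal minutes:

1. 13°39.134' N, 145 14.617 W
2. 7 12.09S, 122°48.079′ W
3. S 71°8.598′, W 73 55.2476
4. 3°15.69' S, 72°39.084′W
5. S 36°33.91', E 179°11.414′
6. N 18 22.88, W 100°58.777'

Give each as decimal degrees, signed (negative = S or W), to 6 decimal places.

1. 13.652233, -145.243617
2. -7.201500, -122.801317
3. -71.143300, -73.920793
4. -3.261500, -72.651400
5. -36.565167, 179.190233
6. 18.381333, -100.979617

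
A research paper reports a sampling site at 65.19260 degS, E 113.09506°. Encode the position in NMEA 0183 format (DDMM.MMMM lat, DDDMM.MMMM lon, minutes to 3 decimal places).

6511.556,S / 11305.704,E

Latitude: minutes = (65.192600 − 65) × 60 = 11.55600
λ: minutes = (113.095060 − 113) × 60 = 5.70360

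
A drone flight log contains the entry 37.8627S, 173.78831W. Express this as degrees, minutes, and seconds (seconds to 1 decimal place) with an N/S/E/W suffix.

37°51′45.7″ S, 173°47′17.9″ W

φ: 0.862700° → 51.76200′; 0.76200 × 60 = 45.720″
Lon: whole degrees 173; 47.29860′ → 47′ and 17.916″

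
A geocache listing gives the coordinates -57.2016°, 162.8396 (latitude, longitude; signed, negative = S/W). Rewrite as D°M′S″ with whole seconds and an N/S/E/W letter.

57°12′6″ S, 162°50′23″ E

Latitude is negative → S; |value| = 57.201600
Lat: 0.201600° → 12.09600′; 0.09600 × 60 = 5.76″
Longitude: whole degrees 162; 50.37600′ → 50′ and 22.56″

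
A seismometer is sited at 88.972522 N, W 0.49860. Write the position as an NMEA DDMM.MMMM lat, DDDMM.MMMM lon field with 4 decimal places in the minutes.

8858.3513,N / 00029.9160,W

φ: minutes = (88.972522 − 88) × 60 = 58.351320
λ: minutes = (0.498600 − 0) × 60 = 29.916000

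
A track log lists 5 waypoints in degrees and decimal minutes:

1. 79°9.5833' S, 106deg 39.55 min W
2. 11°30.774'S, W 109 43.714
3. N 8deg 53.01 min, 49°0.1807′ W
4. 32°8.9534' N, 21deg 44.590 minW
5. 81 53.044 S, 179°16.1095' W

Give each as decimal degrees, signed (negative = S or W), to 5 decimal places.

1. -79.15972, -106.65917
2. -11.51290, -109.72857
3. 8.88350, -49.00301
4. 32.14922, -21.74317
5. -81.88407, -179.26849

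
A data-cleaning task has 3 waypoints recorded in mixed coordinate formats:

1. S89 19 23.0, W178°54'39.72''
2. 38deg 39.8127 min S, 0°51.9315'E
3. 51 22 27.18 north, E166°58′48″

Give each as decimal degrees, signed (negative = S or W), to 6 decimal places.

Point 1:
  Lat: 19′ + 23″ = 19.38333′; 89 + 19.38333/60 = 89.3230556
  S → negative
  Lon: 178 + 54/60 + 39.72/3600 = 178.9110333
  W → negative
Point 2:
  φ: 39.8127′ = 0.663545°; total 38.6635450
  S ⇒ negate
  Lon: 0 + 51.9315/60 = 0.8655250
  E ⇒ keep positive
Point 3:
  φ: 51 + 22/60 + 27.18/3600 = 51.3742167
  N ⇒ keep positive
  λ: 58′ + 48″ = 58.80000′; 166 + 58.80000/60 = 166.9800000
  E → positive

1. -89.323056, -178.911033
2. -38.663545, 0.865525
3. 51.374217, 166.980000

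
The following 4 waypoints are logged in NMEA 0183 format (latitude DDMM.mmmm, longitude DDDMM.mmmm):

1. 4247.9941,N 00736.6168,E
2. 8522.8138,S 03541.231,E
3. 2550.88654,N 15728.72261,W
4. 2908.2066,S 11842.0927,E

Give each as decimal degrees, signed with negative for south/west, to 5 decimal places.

Point 1:
  φ: split at 2 digits → 42° and 47.9941′; 42 + 47.9941/60 = 42.799902
  N → positive
  λ: degrees = first 3 digits = 7, minutes = 36.6168; 7 + 36.6168/60 = 7.610280
  E → positive
Point 2:
  Latitude: degrees = first 2 digits = 85, minutes = 22.8138; 85 + 22.8138/60 = 85.380230
  S → negative
  λ: split at 3 digits → 035° and 41.231′; 35 + 41.231/60 = 35.687183
  E ⇒ keep positive
Point 3:
  Lat: degrees = first 2 digits = 25, minutes = 50.88654; 25 + 50.88654/60 = 25.848109
  N → positive
  Lon: split at 3 digits → 157° and 28.72261′; 157 + 28.72261/60 = 157.478710
  hemisphere W, so the sign is −
Point 4:
  Lat: split at 2 digits → 29° and 8.2066′; 29 + 8.2066/60 = 29.136777
  S → negative
  Lon: degrees = first 3 digits = 118, minutes = 42.0927; 118 + 42.0927/60 = 118.701545
  E → positive

1. 42.79990, 7.61028
2. -85.38023, 35.68718
3. 25.84811, -157.47871
4. -29.13678, 118.70155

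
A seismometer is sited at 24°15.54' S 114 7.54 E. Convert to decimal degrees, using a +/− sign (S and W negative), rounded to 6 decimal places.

-24.259000, 114.125667

Latitude: 24 + 15.54/60 = 24.2590000
hemisphere S, so the sign is −
Longitude: 114 + 7.54/60 = 114.1256667
E ⇒ keep positive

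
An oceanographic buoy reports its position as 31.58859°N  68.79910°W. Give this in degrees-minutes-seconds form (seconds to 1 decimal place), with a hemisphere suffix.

φ: whole degrees 31; 35.31540′ → 35′ and 18.924″
Lon: 0.799100 × 60 = 47.94600′ → 47′, remainder × 60 = 56.760″

31°35′18.9″ N, 68°47′56.8″ W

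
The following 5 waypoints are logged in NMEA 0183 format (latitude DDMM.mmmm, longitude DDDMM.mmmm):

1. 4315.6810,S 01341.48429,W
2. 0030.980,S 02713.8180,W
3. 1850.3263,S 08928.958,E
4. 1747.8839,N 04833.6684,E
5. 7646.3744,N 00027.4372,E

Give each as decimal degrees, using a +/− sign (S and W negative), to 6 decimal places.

1. -43.261350, -13.691405
2. -0.516333, -27.230300
3. -18.838772, 89.482633
4. 17.798065, 48.561140
5. 76.772907, 0.457287

Point 1:
  φ: degrees = first 2 digits = 43, minutes = 15.681; 43 + 15.681/60 = 43.2613500
  hemisphere S, so the sign is −
  Longitude: split at 3 digits → 013° and 41.48429′; 13 + 41.48429/60 = 13.6914048
  hemisphere W, so the sign is −
Point 2:
  Lat: split at 2 digits → 00° and 30.98′; 0 + 30.98/60 = 0.5163333
  hemisphere S, so the sign is −
  Lon: split at 3 digits → 027° and 13.818′; 27 + 13.818/60 = 27.2303000
  hemisphere W, so the sign is −
Point 3:
  φ: degrees = first 2 digits = 18, minutes = 50.3263; 18 + 50.3263/60 = 18.8387717
  S ⇒ negate
  λ: degrees = first 3 digits = 89, minutes = 28.958; 89 + 28.958/60 = 89.4826333
  E ⇒ keep positive
Point 4:
  φ: degrees = first 2 digits = 17, minutes = 47.8839; 17 + 47.8839/60 = 17.7980650
  N ⇒ keep positive
  λ: split at 3 digits → 048° and 33.6684′; 48 + 33.6684/60 = 48.5611400
  E → positive
Point 5:
  φ: split at 2 digits → 76° and 46.3744′; 76 + 46.3744/60 = 76.7729067
  N ⇒ keep positive
  Lon: degrees = first 3 digits = 0, minutes = 27.4372; 0 + 27.4372/60 = 0.4572867
  E → positive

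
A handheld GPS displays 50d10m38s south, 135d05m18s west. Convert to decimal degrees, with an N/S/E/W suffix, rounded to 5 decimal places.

Lat: 10′ + 38″ = 10.63333′; 50 + 10.63333/60 = 50.177222
λ: 5′ + 18″ = 5.30000′; 135 + 5.30000/60 = 135.088333

50.17722° S, 135.08833° W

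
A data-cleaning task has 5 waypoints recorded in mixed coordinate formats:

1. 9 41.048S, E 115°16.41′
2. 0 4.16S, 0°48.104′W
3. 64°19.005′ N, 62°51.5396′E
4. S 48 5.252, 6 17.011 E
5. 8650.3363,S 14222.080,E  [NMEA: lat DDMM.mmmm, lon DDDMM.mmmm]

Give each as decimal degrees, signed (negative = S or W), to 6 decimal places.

Point 1:
  Lat: 9 + 41.048/60 = 9.6841333
  S → negative
  Longitude: 16.41′ = 0.273500°; total 115.2735000
  E → positive
Point 2:
  Latitude: 0 + 4.16/60 = 0.0693333
  hemisphere S, so the sign is −
  Longitude: 48.104′ = 0.801733°; total 0.8017333
  hemisphere W, so the sign is −
Point 3:
  φ: 19.005′ = 0.316750°; total 64.3167500
  N ⇒ keep positive
  Lon: 51.5396′ = 0.858993°; total 62.8589933
  E → positive
Point 4:
  Latitude: 48 + 5.252/60 = 48.0875333
  S → negative
  Lon: 6 + 17.011/60 = 6.2835167
  E ⇒ keep positive
Point 5:
  Latitude: split at 2 digits → 86° and 50.3363′; 86 + 50.3363/60 = 86.8389383
  S ⇒ negate
  λ: split at 3 digits → 142° and 22.08′; 142 + 22.08/60 = 142.3680000
  E ⇒ keep positive

1. -9.684133, 115.273500
2. -0.069333, -0.801733
3. 64.316750, 62.858993
4. -48.087533, 6.283517
5. -86.838938, 142.368000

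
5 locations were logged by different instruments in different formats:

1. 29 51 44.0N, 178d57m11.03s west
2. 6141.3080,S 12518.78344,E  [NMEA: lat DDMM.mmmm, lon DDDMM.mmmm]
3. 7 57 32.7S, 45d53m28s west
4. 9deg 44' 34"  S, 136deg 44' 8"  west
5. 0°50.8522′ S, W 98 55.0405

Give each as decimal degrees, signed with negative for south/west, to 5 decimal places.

Point 1:
  Latitude: 51′ + 44″ = 51.73333′; 29 + 51.73333/60 = 29.862222
  N ⇒ keep positive
  Lon: 57′ + 11.03″ = 57.18383′; 178 + 57.18383/60 = 178.953064
  hemisphere W, so the sign is −
Point 2:
  Lat: split at 2 digits → 61° and 41.308′; 61 + 41.308/60 = 61.688467
  S → negative
  λ: split at 3 digits → 125° and 18.78344′; 125 + 18.78344/60 = 125.313057
  E ⇒ keep positive
Point 3:
  Latitude: 57′ + 32.7″ = 57.54500′; 7 + 57.54500/60 = 7.959083
  S ⇒ negate
  Lon: 45° + 53/60 + 28/3600 = 45 + 0.883333 + 0.007778 = 45.891111
  W ⇒ negate
Point 4:
  Lat: 9 + 44/60 + 34/3600 = 9.742778
  S ⇒ negate
  Longitude: 136 + 44/60 + 8/3600 = 136.735556
  hemisphere W, so the sign is −
Point 5:
  Latitude: 50.8522′ = 0.847537°; total 0.847537
  S ⇒ negate
  λ: 55.0405′ = 0.917342°; total 98.917342
  hemisphere W, so the sign is −

1. 29.86222, -178.95306
2. -61.68847, 125.31306
3. -7.95908, -45.89111
4. -9.74278, -136.73556
5. -0.84754, -98.91734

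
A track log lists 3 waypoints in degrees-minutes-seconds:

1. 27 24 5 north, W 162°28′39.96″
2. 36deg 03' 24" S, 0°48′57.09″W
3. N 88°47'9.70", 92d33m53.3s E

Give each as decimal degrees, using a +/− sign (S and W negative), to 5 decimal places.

1. 27.40139, -162.47777
2. -36.05667, -0.81586
3. 88.78603, 92.56481

Point 1:
  Lat: 27° + 24/60 + 5/3600 = 27 + 0.400000 + 0.001389 = 27.401389
  N → positive
  Longitude: 162 + 28/60 + 39.96/3600 = 162.477767
  W → negative
Point 2:
  Lat: 36° + 3/60 + 24/3600 = 36 + 0.050000 + 0.006667 = 36.056667
  hemisphere S, so the sign is −
  Lon: 48′ + 57.09″ = 48.95150′; 0 + 48.95150/60 = 0.815858
  hemisphere W, so the sign is −
Point 3:
  Lat: 88 + 47/60 + 9.7/3600 = 88.786028
  N → positive
  λ: 92° + 33/60 + 53.3/3600 = 92 + 0.550000 + 0.014806 = 92.564806
  E → positive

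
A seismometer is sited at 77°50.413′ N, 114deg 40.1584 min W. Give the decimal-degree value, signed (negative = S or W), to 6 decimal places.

φ: 50.413′ = 0.840217°; total 77.8402167
N → positive
Longitude: 40.1584′ = 0.669307°; total 114.6693067
hemisphere W, so the sign is −

77.840217, -114.669307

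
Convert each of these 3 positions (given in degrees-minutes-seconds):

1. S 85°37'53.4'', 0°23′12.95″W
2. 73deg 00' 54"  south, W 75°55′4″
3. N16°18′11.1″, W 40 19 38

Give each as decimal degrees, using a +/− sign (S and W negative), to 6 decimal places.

1. -85.631500, -0.386931
2. -73.015000, -75.917778
3. 16.303083, -40.327222

Point 1:
  φ: 85° + 37/60 + 53.4/3600 = 85 + 0.616667 + 0.014833 = 85.6315000
  S ⇒ negate
  λ: 0° + 23/60 + 12.95/3600 = 0 + 0.383333 + 0.003597 = 0.3869306
  W ⇒ negate
Point 2:
  Lat: 73 + 0/60 + 54/3600 = 73.0150000
  S → negative
  Longitude: 75° + 55/60 + 4/3600 = 75 + 0.916667 + 0.001111 = 75.9177778
  W → negative
Point 3:
  φ: 16 + 18/60 + 11.1/3600 = 16.3030833
  N → positive
  Longitude: 19′ + 38″ = 19.63333′; 40 + 19.63333/60 = 40.3272222
  W ⇒ negate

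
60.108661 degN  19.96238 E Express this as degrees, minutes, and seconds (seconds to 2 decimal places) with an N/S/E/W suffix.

φ: 0.108661° → 6.51966′; 0.51966 × 60 = 31.1796″
Longitude: 0.962380 × 60 = 57.74280′ → 57′, remainder × 60 = 44.5680″

60°06′31.18″ N, 19°57′44.57″ E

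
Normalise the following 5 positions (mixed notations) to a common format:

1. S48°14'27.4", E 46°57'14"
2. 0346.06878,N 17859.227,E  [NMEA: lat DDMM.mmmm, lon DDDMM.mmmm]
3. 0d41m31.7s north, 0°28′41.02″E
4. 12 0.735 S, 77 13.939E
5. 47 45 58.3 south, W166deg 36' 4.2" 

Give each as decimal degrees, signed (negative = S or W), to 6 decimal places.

1. -48.240944, 46.953889
2. 3.767813, 178.987117
3. 0.692139, 0.478061
4. -12.012250, 77.232317
5. -47.766194, -166.601167

Point 1:
  Lat: 48° + 14/60 + 27.4/3600 = 48 + 0.233333 + 0.007611 = 48.2409444
  S ⇒ negate
  λ: 46 + 57/60 + 14/3600 = 46.9538889
  E → positive
Point 2:
  Lat: degrees = first 2 digits = 3, minutes = 46.06878; 3 + 46.06878/60 = 3.7678130
  N ⇒ keep positive
  λ: degrees = first 3 digits = 178, minutes = 59.227; 178 + 59.227/60 = 178.9871167
  E ⇒ keep positive
Point 3:
  Lat: 0 + 41/60 + 31.7/3600 = 0.6921389
  N ⇒ keep positive
  Longitude: 0 + 28/60 + 41.02/3600 = 0.4780611
  E → positive
Point 4:
  Latitude: 0.735′ = 0.012250°; total 12.0122500
  S → negative
  Longitude: 77 + 13.939/60 = 77.2323167
  E ⇒ keep positive
Point 5:
  φ: 45′ + 58.3″ = 45.97167′; 47 + 45.97167/60 = 47.7661944
  S → negative
  Longitude: 166 + 36/60 + 4.2/3600 = 166.6011667
  W → negative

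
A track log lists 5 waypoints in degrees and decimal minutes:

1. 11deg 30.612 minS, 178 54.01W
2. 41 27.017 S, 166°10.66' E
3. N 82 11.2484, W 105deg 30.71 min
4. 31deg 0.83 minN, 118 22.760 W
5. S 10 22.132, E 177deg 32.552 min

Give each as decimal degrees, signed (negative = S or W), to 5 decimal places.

Point 1:
  φ: 11 + 30.612/60 = 11.510200
  S ⇒ negate
  Lon: 178 + 54.01/60 = 178.900167
  W ⇒ negate
Point 2:
  Lat: 41 + 27.017/60 = 41.450283
  S → negative
  Longitude: 10.66′ = 0.177667°; total 166.177667
  E → positive
Point 3:
  φ: 11.2484′ = 0.187473°; total 82.187473
  N → positive
  Lon: 105 + 30.71/60 = 105.511833
  W → negative
Point 4:
  φ: 0.83′ = 0.013833°; total 31.013833
  N → positive
  Longitude: 118 + 22.76/60 = 118.379333
  W ⇒ negate
Point 5:
  Latitude: 10 + 22.132/60 = 10.368867
  S ⇒ negate
  Lon: 177 + 32.552/60 = 177.542533
  E ⇒ keep positive

1. -11.51020, -178.90017
2. -41.45028, 166.17767
3. 82.18747, -105.51183
4. 31.01383, -118.37933
5. -10.36887, 177.54253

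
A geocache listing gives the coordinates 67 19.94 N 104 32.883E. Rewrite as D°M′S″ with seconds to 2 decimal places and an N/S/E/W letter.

Lat: 19.94000′ → 19′ and 0.94000 × 60 = 56.4000″
λ: fractional minutes 0.88300 × 60 = 52.9800″

67°19′56.40″ N, 104°32′52.98″ E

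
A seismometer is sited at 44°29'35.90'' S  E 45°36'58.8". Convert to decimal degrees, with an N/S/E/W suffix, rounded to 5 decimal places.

Lat: 29′ + 35.9″ = 29.59833′; 44 + 29.59833/60 = 44.493306
Longitude: 45 + 36/60 + 58.8/3600 = 45.616333

44.49331° S, 45.61633° E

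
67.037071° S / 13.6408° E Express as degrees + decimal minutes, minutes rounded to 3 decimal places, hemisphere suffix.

67° 2.224′ S, 13° 38.448′ E

Latitude: fractional part 0.037071 → 2.22426 minutes
λ: minutes = (13.640800 − 13) × 60 = 38.44800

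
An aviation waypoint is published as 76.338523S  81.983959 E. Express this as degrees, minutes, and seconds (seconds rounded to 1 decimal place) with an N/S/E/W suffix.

76°20′18.7″ S, 81°59′2.3″ E

φ: 0.338523° → 20.31138′; 0.31138 × 60 = 18.683″
Lon: 0.983959 × 60 = 59.03754′ → 59′, remainder × 60 = 2.252″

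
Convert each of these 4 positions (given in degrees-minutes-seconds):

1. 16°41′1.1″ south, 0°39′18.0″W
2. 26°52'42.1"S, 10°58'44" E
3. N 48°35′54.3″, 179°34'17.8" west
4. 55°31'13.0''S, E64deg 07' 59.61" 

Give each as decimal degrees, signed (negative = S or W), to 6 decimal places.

1. -16.683639, -0.655000
2. -26.878361, 10.978889
3. 48.598417, -179.571611
4. -55.520278, 64.133225

Point 1:
  Latitude: 16° + 41/60 + 1.1/3600 = 16 + 0.683333 + 0.000306 = 16.6836389
  S ⇒ negate
  Longitude: 39′ + 18″ = 39.30000′; 0 + 39.30000/60 = 0.6550000
  W → negative
Point 2:
  φ: 26° + 52/60 + 42.1/3600 = 26 + 0.866667 + 0.011694 = 26.8783611
  S → negative
  Lon: 10 + 58/60 + 44/3600 = 10.9788889
  E → positive
Point 3:
  Lat: 48° + 35/60 + 54.3/3600 = 48 + 0.583333 + 0.015083 = 48.5984167
  N ⇒ keep positive
  λ: 179 + 34/60 + 17.8/3600 = 179.5716111
  W → negative
Point 4:
  φ: 55° + 31/60 + 13/3600 = 55 + 0.516667 + 0.003611 = 55.5202778
  S → negative
  Lon: 7′ + 59.61″ = 7.99350′; 64 + 7.99350/60 = 64.1332250
  E → positive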